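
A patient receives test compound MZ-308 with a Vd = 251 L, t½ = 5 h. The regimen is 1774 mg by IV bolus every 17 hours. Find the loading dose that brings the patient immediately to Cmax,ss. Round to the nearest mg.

f = (1/2)^(17/5) ≈ 0.094732; accumulation ratio R = 1/(1−f) ≈ 1.10465.
Loading dose to hit Cmax,ss on first dose: D_load = D_maint·R ≈ 1774 × 1.10465 ≈ 1959.65 mg.

1960 mg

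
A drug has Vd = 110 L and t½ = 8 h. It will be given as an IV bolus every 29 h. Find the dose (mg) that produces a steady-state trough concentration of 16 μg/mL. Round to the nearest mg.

τ/t½ = 29/8 ≈ 3.625, so f = (1/2)^(29/8) ≈ 0.081052.
Cmin,ss = (D/Vd)·f/(1−f), so D = Cmin,ss·Vd·(1−f)/f.
D = 16 × 110 × (1−f)/f ≈ 16 × 110 × 11.33776 ≈ 19954.46 mg.

19954 mg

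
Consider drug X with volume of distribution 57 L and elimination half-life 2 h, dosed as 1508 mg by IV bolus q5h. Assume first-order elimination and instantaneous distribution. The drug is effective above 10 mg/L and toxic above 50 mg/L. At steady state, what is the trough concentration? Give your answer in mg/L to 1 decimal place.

τ/t½ = 5/2 ≈ 2.5, so fraction remaining f = (1/2)^(5/2) ≈ 0.1768.
Accumulation ratio R = 1/(1 − f) ≈ 1/0.8232 ≈ 1.2148.
Single-dose peak C₀ = D/Vd = 1508/57 ≈ 26.456 mg/L.
Steady-state peak Cmax,ss = C₀·R ≈ 26.456 × 1.2148 ≈ 32.139 mg/L.
Steady-state trough Cmin,ss = Cmax,ss·f ≈ 32.139 × 0.1768 ≈ 5.682 mg/L.
Trough 5.7 mg/L vs MEC 10 mg/L: subtherapeutic.

5.7 mg/L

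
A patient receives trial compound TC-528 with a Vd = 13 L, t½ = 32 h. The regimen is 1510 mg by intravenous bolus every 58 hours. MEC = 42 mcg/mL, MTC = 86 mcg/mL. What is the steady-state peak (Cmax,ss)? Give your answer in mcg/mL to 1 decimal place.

162.4 mcg/mL

τ/t½ = 58/32 ≈ 1.8125, so fraction remaining f = (1/2)^(58/32) ≈ 0.2847.
Accumulation ratio R = 1/(1 − f) ≈ 1/0.7153 ≈ 1.3980.
Each bolus raises the concentration by D/Vd = 1510/13 ≈ 116.154 mcg/mL.
Steady-state peak Cmax,ss = C₀·R ≈ 116.154 × 1.3980 ≈ 162.383 mcg/mL.
Peak 162.4 mcg/mL vs MTC 86 mcg/mL: exceeds toxic threshold.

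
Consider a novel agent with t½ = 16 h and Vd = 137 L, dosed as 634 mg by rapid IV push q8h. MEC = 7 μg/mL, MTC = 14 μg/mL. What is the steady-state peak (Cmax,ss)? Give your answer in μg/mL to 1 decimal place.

k = ln2/t½ = ln2/16 ≈ 0.043322 h⁻¹; fraction remaining f = e^(−kτ) = e^(−0.043322×8) ≈ 0.7071.
At steady state, accumulation factor R = 1/(1 − e^(−kτ)) ≈ 3.4141.
Each bolus raises the concentration by D/Vd = 634/137 ≈ 4.628 μg/mL.
Steady-state peak Cmax,ss = C₀·R ≈ 4.628 × 3.4141 ≈ 15.800 μg/mL.
Peak 15.8 μg/mL vs MTC 14 μg/mL: exceeds toxic threshold.

15.8 μg/mL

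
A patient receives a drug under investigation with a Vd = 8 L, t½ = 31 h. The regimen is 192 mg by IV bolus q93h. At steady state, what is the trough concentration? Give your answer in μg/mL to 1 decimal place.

The dosing interval is 3 half-lives, so f = 2^(−3) = 0.125.
Accumulation ratio R = 1/(1 − f) = 1/0.875 = 8/7.
Single-dose peak C₀ = D/Vd = 192/8 = 24 μg/mL.
Steady-state peak Cmax,ss = C₀·R = 24 × 8/7 ≈ 27.429 μg/mL.
Steady-state trough Cmin,ss = Cmax,ss·f ≈ 27.429 × 0.125 ≈ 3.429 μg/mL.

3.4 μg/mL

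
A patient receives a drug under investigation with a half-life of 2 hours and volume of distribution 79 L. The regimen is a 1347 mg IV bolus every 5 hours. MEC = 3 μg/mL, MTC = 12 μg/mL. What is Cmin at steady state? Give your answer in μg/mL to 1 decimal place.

k = ln2/t½ = ln2/2 ≈ 0.346574 h⁻¹; fraction remaining f = e^(−kτ) = e^(−0.346574×5) ≈ 0.1768.
Accumulation ratio R = 1/(1 − f) ≈ 1/0.8232 ≈ 1.2148.
Each bolus raises the concentration by D/Vd = 1347/79 ≈ 17.051 μg/mL.
Cmax,ss = C₀/(1 − f) ≈ 17.051/0.8232 ≈ 20.713 μg/mL.
Steady-state trough Cmin,ss = Cmax,ss·f ≈ 20.713 × 0.1768 ≈ 3.662 μg/mL.
Trough 3.7 μg/mL vs MEC 3 μg/mL: adequate.

3.7 μg/mL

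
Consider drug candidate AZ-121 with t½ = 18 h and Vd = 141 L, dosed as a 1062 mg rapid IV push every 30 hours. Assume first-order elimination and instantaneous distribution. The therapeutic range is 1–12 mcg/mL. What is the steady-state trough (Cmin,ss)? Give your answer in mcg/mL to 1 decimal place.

k = ln2/t½ = ln2/18 ≈ 0.038508 h⁻¹; fraction remaining f = e^(−kτ) = e^(−0.038508×30) ≈ 0.3150.
At steady state, accumulation factor R = 1/(1 − e^(−kτ)) ≈ 1.4599.
Single-dose peak C₀ = D/Vd = 1062/141 ≈ 7.532 mcg/mL.
Steady-state peak Cmax,ss = C₀·R ≈ 7.532 × 1.4599 ≈ 10.996 mcg/mL.
Steady-state trough Cmin,ss = Cmax,ss·f ≈ 10.996 × 0.3150 ≈ 3.464 mcg/mL.
Trough 3.5 mcg/mL vs MEC 1 mcg/mL: adequate.

3.5 mcg/mL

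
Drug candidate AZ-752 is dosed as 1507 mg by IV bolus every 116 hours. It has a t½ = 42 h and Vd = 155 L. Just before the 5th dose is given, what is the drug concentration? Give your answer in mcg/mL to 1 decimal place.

f = (1/2)^(τ/t½) = (1/2)^(116/42) ≈ 0.1474.
C₀ = D/Vd = 1507/155 ≈ 9.723 mcg/mL.
Before the 5th dose, 4 doses have been given. Superposition: Cmin = C₀·(f + f² + … + f^4).
≈ 9.723 × (0.1474 + 0.0217 + 0.0032 + 0.0005) ≈ 9.723 × 0.1728 ≈ 1.680 mcg/mL.

1.7 mcg/mL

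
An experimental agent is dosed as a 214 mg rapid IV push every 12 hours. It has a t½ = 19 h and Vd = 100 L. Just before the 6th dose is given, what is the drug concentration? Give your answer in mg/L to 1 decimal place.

f = (1/2)^(τ/t½) = (1/2)^(12/19) ≈ 0.6455.
C₀ = D/Vd = 214/100 ≈ 2.140 mg/L.
Before the 6th dose, 5 doses have been given. Superposition: Cmin = C₀·(f + f² + … + f^5).
≈ 2.140 × (0.6455 + 0.4167 + 0.2690 + 0.1736 + 0.1121) ≈ 2.140 × 1.6169 ≈ 3.460 mg/L.

3.5 mg/L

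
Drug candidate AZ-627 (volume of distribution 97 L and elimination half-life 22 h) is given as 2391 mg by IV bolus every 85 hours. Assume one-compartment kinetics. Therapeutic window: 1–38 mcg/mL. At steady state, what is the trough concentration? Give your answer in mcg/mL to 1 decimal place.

1.8 mcg/mL

Over one 85-h interval, 85/22 ≈ 3.8636 half-lives elapse, leaving f ≈ 0.0687 of each dose.
Accumulation ratio R = 1/(1 − f) ≈ 1/0.9313 ≈ 1.0738.
Each bolus raises the concentration by D/Vd = 2391/97 ≈ 24.649 mcg/mL.
Cmax,ss = C₀/(1 − f) ≈ 24.649/0.9313 ≈ 26.467 mcg/mL.
One interval later, Cmin,ss = Cmax,ss·e^(−kτ) ≈ 26.467 × 0.0687 ≈ 1.818 mcg/mL.
Trough 1.8 mcg/mL vs MEC 1 mcg/mL: adequate.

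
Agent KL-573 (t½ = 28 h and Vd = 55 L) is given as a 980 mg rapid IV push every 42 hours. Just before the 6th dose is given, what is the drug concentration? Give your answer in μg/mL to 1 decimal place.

f = (1/2)^(τ/t½) = (1/2)^(42/28) ≈ 0.3536.
C₀ = D/Vd = 980/55 ≈ 17.818 μg/mL.
Before the 6th dose, 5 doses have been given. Superposition: Cmin = C₀·(f + f² + … + f^5).
≈ 17.818 × (0.3536 + 0.1250 + 0.0442 + 0.0156 + 0.0055) ≈ 17.818 × 0.5439 ≈ 9.691 μg/mL.

9.7 μg/mL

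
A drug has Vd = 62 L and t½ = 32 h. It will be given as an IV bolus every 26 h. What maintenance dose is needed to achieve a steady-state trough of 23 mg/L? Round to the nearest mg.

1078 mg

τ/t½ = 26/32 ≈ 0.8125, so f = (1/2)^(26/32) ≈ 0.569394.
Cmin,ss = (D/Vd)·f/(1−f), so D = Cmin,ss·Vd·(1−f)/f.
D = 23 × 62 × (1−f)/f ≈ 23 × 62 × 0.75625 ≈ 1078.41 mg.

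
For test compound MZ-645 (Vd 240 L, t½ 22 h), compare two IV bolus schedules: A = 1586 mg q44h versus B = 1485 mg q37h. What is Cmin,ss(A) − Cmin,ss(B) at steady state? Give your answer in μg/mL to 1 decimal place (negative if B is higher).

-0.6 μg/mL

Regimen A: f = (1/2)^(44/22) ≈ 0.2500; Cmin,ss = (1586/240)·f/(1−f) ≈ 2.203 μg/mL.
Regimen B: f = (1/2)^(37/22) ≈ 0.3117; Cmin,ss = (1485/240)·f/(1−f) ≈ 2.802 μg/mL.
Difference ≈ 2.203 − 2.802 ≈ -0.599 μg/mL.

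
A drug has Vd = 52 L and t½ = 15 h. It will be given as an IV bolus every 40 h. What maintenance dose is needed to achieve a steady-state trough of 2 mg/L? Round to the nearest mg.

556 mg

τ/t½ = 40/15 ≈ 2.6667, so f = (1/2)^(40/15) ≈ 0.157490.
Cmin,ss = (D/Vd)·f/(1−f), so D = Cmin,ss·Vd·(1−f)/f.
D = 2 × 52 × (1−f)/f ≈ 2 × 52 × 5.34961 ≈ 556.36 mg.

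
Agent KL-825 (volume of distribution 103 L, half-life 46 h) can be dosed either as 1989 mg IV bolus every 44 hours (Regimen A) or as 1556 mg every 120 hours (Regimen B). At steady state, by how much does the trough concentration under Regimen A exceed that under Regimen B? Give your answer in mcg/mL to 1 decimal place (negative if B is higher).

17.6 mcg/mL

Regimen A: f = (1/2)^(44/46) ≈ 0.5153; Cmin,ss = (1989/103)·f/(1−f) ≈ 20.530 mcg/mL.
Regimen B: f = (1/2)^(120/46) ≈ 0.1639; Cmin,ss = (1556/103)·f/(1−f) ≈ 2.961 mcg/mL.
Difference ≈ 20.530 − 2.961 ≈ 17.569 mcg/mL.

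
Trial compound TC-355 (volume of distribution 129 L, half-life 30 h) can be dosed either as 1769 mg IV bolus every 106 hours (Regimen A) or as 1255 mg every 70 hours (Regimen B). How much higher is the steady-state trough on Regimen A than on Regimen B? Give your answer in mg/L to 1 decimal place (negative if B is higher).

-1.1 mg/L

Regimen A: f = (1/2)^(106/30) ≈ 0.0864; Cmin,ss = (1769/129)·f/(1−f) ≈ 1.297 mg/L.
Regimen B: f = (1/2)^(70/30) ≈ 0.1984; Cmin,ss = (1255/129)·f/(1−f) ≈ 2.408 mg/L.
Difference ≈ 1.297 − 2.408 ≈ -1.111 mg/L.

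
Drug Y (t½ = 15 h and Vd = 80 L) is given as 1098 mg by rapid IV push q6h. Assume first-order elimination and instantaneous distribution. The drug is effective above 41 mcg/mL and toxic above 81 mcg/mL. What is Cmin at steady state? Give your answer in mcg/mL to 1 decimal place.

43.0 mcg/mL

Over one 6-h interval, 6/15 ≈ 0.4 half-lives elapse, leaving f ≈ 0.7579 of each dose.
Single-dose peak C₀ = D/Vd = 1098/80 ≈ 13.725 mcg/mL.
Steady-state trough Cmin,ss = C₀·f/(1−f) ≈ 13.725 × 0.7579/0.2421 ≈ 42.966 mcg/mL.
Trough 43.0 mcg/mL vs MEC 41 mcg/mL: adequate.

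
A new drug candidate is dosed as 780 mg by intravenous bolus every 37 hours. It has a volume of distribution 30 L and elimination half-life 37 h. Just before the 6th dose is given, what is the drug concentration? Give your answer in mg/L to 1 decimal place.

25.2 mg/L

f = (1/2)^(τ/t½) = (1/2)^(37/37) ≈ 0.5000.
C₀ = D/Vd = 780/30 ≈ 26.000 mg/L.
Before the 6th dose, 5 doses have been given. Superposition: Cmin = C₀·(f + f² + … + f^5).
≈ 26.000 × (0.5000 + 0.2500 + 0.1250 + 0.0625 + 0.0313) ≈ 26.000 × 0.9688 ≈ 25.189 mg/L.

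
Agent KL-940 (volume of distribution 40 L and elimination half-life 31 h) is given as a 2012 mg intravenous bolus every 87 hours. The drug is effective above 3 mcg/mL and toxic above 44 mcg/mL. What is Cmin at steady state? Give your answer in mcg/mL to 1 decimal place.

8.4 mcg/mL

k = ln2/t½ = ln2/31 ≈ 0.022360 h⁻¹; fraction remaining f = e^(−kτ) = e^(−0.022360×87) ≈ 0.1429.
At steady state, accumulation factor R = 1/(1 − e^(−kτ)) ≈ 1.1667.
Each bolus raises the concentration by D/Vd = 2012/40 ≈ 50.300 mcg/mL.
Cmax,ss = C₀/(1 − f) ≈ 50.300/0.8571 ≈ 58.686 mcg/mL.
One interval later, Cmin,ss = Cmax,ss·e^(−kτ) ≈ 58.686 × 0.1429 ≈ 8.386 mcg/mL.
Trough 8.4 mcg/mL vs MEC 3 mcg/mL: adequate.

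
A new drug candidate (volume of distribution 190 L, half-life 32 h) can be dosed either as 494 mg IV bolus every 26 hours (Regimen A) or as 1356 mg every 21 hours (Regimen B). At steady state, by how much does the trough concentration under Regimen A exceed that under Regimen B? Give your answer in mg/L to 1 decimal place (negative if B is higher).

Regimen A: f = (1/2)^(26/32) ≈ 0.5694; Cmin,ss = (494/190)·f/(1−f) ≈ 3.438 mg/L.
Regimen B: f = (1/2)^(21/32) ≈ 0.6345; Cmin,ss = (1356/190)·f/(1−f) ≈ 12.389 mg/L.
Difference ≈ 3.438 − 12.389 ≈ -8.951 mg/L.

-9.0 mg/L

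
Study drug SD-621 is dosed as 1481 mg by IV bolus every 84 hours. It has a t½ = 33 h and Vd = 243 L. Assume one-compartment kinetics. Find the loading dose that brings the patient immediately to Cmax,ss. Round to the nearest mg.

1787 mg

f = (1/2)^(84/33) ≈ 0.171294; accumulation ratio R = 1/(1−f) ≈ 1.20670.
Loading dose to hit Cmax,ss on first dose: D_load = D_maint·R ≈ 1481 × 1.20670 ≈ 1787.12 mg.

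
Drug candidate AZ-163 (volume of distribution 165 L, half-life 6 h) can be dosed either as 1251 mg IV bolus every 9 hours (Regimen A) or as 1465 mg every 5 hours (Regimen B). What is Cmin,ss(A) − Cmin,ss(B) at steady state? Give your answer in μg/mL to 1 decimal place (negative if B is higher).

Regimen A: f = (1/2)^(9/6) ≈ 0.3536; Cmin,ss = (1251/165)·f/(1−f) ≈ 4.147 μg/mL.
Regimen B: f = (1/2)^(5/6) ≈ 0.5612; Cmin,ss = (1465/165)·f/(1−f) ≈ 11.355 μg/mL.
Difference ≈ 4.147 − 11.355 ≈ -7.208 μg/mL.

-7.2 μg/mL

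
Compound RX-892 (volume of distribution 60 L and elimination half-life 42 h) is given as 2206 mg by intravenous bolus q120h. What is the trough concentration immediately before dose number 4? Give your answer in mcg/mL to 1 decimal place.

5.9 mcg/mL

f = (1/2)^(τ/t½) = (1/2)^(120/42) ≈ 0.1380.
C₀ = D/Vd = 2206/60 ≈ 36.767 mcg/mL.
Before the 4th dose, 3 doses have been given. Superposition: Cmin = C₀·(f + f² + … + f^3).
≈ 36.767 × (0.1380 + 0.0190 + 0.0026) ≈ 36.767 × 0.1596 ≈ 5.868 mcg/mL.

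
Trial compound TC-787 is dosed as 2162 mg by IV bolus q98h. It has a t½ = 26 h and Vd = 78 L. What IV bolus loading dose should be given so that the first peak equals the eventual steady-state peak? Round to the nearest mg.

2333 mg

f = (1/2)^(98/26) ≈ 0.073341; accumulation ratio R = 1/(1−f) ≈ 1.07915.
Loading dose to hit Cmax,ss on first dose: D_load = D_maint·R ≈ 2162 × 1.07915 ≈ 2333.12 mg.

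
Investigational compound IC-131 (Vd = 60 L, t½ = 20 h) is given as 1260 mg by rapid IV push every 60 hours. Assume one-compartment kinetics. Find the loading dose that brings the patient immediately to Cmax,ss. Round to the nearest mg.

1440 mg

f = (1/2)^(60/20) ≈ 0.125000; accumulation ratio R = 1/(1−f) ≈ 1.14286.
Loading dose to hit Cmax,ss on first dose: D_load = D_maint·R ≈ 1260 × 1.14286 ≈ 1440.00 mg.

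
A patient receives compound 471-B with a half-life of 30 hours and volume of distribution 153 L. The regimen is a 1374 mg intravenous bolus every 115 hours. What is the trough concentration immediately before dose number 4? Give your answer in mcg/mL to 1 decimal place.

f = (1/2)^(τ/t½) = (1/2)^(115/30) ≈ 0.0702.
C₀ = D/Vd = 1374/153 ≈ 8.980 mcg/mL.
Before the 4th dose, 3 doses have been given. Superposition: Cmin = C₀·(f + f² + … + f^3).
≈ 8.980 × (0.0702 + 0.0049 + 0.0003) ≈ 8.980 × 0.0754 ≈ 0.677 mcg/mL.

0.7 mcg/mL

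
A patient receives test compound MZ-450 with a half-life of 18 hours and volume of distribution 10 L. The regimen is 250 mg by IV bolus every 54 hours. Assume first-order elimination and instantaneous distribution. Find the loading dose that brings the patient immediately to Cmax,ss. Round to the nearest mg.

f = (1/2)^(54/18) ≈ 0.125000; accumulation ratio R = 1/(1−f) ≈ 1.14286.
Loading dose to hit Cmax,ss on first dose: D_load = D_maint·R ≈ 250 × 1.14286 ≈ 285.71 mg.

286 mg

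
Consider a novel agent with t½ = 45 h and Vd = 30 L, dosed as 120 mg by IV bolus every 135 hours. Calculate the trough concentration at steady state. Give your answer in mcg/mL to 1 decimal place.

0.6 mcg/mL

τ = 135 h = 3 half-lives, so f = (1/2)^3 = 0.125.
Accumulation ratio R = 1/(1 − f) = 1/0.875 = 8/7.
Single-dose peak C₀ = D/Vd = 120/30 = 4 mcg/mL.
Steady-state peak Cmax,ss = C₀·R = 4 × 8/7 ≈ 4.571 mcg/mL.
Steady-state trough Cmin,ss = Cmax,ss·f ≈ 4.571 × 0.125 ≈ 0.571 mcg/mL.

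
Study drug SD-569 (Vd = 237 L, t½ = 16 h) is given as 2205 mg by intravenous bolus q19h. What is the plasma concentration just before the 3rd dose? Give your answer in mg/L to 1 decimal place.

5.9 mg/L

f = (1/2)^(τ/t½) = (1/2)^(19/16) ≈ 0.4391.
C₀ = D/Vd = 2205/237 ≈ 9.304 mg/L.
Before the 3rd dose, 2 doses have been given. Superposition: Cmin = C₀·(f + f²).
≈ 9.304 × (0.4391 + 0.1928) ≈ 9.304 × 0.6319 ≈ 5.879 mg/L.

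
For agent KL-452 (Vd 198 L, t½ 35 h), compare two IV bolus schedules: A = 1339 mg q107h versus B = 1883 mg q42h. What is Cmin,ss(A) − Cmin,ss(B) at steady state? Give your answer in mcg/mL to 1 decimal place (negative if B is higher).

Regimen A: f = (1/2)^(107/35) ≈ 0.1201; Cmin,ss = (1339/198)·f/(1−f) ≈ 0.923 mcg/mL.
Regimen B: f = (1/2)^(42/35) ≈ 0.4353; Cmin,ss = (1883/198)·f/(1−f) ≈ 7.331 mcg/mL.
Difference ≈ 0.923 − 7.331 ≈ -6.408 mcg/mL.

-6.4 mcg/mL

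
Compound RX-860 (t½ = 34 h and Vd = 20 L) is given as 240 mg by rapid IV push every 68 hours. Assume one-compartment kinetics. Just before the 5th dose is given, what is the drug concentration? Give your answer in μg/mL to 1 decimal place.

f = (1/2)^(τ/t½) = (1/2)^(68/34) ≈ 0.2500.
C₀ = D/Vd = 240/20 ≈ 12.000 μg/mL.
Before the 5th dose, 4 doses have been given. Superposition: Cmin = C₀·(f + f² + … + f^4).
≈ 12.000 × (0.2500 + 0.0625 + 0.0156 + 0.0039) ≈ 12.000 × 0.3320 ≈ 3.984 μg/mL.

4.0 μg/mL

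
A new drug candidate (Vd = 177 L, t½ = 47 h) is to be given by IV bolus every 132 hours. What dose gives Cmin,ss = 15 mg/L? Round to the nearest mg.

τ/t½ = 132/47 ≈ 2.8085, so f = (1/2)^(132/47) ≈ 0.142743.
Cmin,ss = (D/Vd)·f/(1−f), so D = Cmin,ss·Vd·(1−f)/f.
D = 15 × 177 × (1−f)/f ≈ 15 × 177 × 6.00560 ≈ 15944.87 mg.

15945 mg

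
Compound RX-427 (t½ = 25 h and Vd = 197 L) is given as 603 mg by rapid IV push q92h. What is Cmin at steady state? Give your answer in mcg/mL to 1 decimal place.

τ/t½ = 92/25 ≈ 3.68, so fraction remaining f = (1/2)^(92/25) ≈ 0.0780.
At steady state, accumulation factor R = 1/(1 − e^(−kτ)) ≈ 1.0846.
Each bolus raises the concentration by D/Vd = 603/197 ≈ 3.061 mcg/mL.
Cmax,ss = C₀/(1 − f) ≈ 3.061/0.9220 ≈ 3.320 mcg/mL.
Steady-state trough Cmin,ss = Cmax,ss·f ≈ 3.320 × 0.0780 ≈ 0.259 mcg/mL.

0.3 mcg/mL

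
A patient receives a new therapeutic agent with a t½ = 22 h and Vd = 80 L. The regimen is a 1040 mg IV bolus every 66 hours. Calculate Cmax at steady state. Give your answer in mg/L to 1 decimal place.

14.9 mg/L

τ = 66 h = 3 half-lives, so f = (1/2)^3 = 0.125.
Accumulation ratio R = 1/(1 − f) = 1/0.875 = 8/7.
Single-dose peak C₀ = D/Vd = 1040/80 = 13 mg/L.
Steady-state peak Cmax,ss = C₀·R = 13 × 8/7 ≈ 14.857 mg/L.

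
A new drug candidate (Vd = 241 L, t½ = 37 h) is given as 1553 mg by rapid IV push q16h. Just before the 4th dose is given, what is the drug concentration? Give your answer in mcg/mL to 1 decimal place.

f = (1/2)^(τ/t½) = (1/2)^(16/37) ≈ 0.7410.
C₀ = D/Vd = 1553/241 ≈ 6.444 mcg/mL.
Before the 4th dose, 3 doses have been given. Superposition: Cmin = C₀·(f + f² + … + f^3).
≈ 6.444 × (0.7410 + 0.5491 + 0.4069) ≈ 6.444 × 1.6970 ≈ 10.935 mcg/mL.

10.9 mcg/mL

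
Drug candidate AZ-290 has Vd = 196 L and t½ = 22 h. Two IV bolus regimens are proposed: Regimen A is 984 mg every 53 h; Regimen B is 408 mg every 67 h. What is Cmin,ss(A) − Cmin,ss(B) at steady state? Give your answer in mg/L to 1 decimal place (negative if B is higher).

Regimen A: f = (1/2)^(53/22) ≈ 0.1883; Cmin,ss = (984/196)·f/(1−f) ≈ 1.165 mg/L.
Regimen B: f = (1/2)^(67/22) ≈ 0.1211; Cmin,ss = (408/196)·f/(1−f) ≈ 0.287 mg/L.
Difference ≈ 1.165 − 0.287 ≈ 0.878 mg/L.

0.9 mg/L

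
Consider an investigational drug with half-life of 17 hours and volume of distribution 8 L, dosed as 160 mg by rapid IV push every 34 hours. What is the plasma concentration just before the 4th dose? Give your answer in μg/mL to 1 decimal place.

6.6 μg/mL

f = (1/2)^(τ/t½) = (1/2)^(34/17) ≈ 0.2500.
C₀ = D/Vd = 160/8 ≈ 20.000 μg/mL.
Before the 4th dose, 3 doses have been given. Superposition: Cmin = C₀·(f + f² + … + f^3).
≈ 20.000 × (0.2500 + 0.0625 + 0.0156) ≈ 20.000 × 0.3281 ≈ 6.562 μg/mL.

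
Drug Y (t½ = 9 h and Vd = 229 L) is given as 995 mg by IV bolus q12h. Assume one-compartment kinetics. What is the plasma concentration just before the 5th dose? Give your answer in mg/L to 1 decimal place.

2.8 mg/L

f = (1/2)^(τ/t½) = (1/2)^(12/9) ≈ 0.3969.
C₀ = D/Vd = 995/229 ≈ 4.345 mg/L.
Before the 5th dose, 4 doses have been given. Superposition: Cmin = C₀·(f + f² + … + f^4).
≈ 4.345 × (0.3969 + 0.1575 + 0.0625 + 0.0248) ≈ 4.345 × 0.6417 ≈ 2.788 mg/L.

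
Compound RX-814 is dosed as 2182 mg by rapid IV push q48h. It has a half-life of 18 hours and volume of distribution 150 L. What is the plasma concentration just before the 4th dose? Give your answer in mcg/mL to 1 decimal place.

f = (1/2)^(τ/t½) = (1/2)^(48/18) ≈ 0.1575.
C₀ = D/Vd = 2182/150 ≈ 14.547 mcg/mL.
Before the 4th dose, 3 doses have been given. Superposition: Cmin = C₀·(f + f² + … + f^3).
≈ 14.547 × (0.1575 + 0.0248 + 0.0039) ≈ 14.547 × 0.1862 ≈ 2.709 mcg/mL.

2.7 mcg/mL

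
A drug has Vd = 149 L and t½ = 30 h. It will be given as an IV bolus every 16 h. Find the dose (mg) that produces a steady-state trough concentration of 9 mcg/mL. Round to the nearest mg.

τ/t½ = 16/30 ≈ 0.53333, so f = (1/2)^(16/30) ≈ 0.690956.
Cmin,ss = (D/Vd)·f/(1−f), so D = Cmin,ss·Vd·(1−f)/f.
D = 9 × 149 × (1−f)/f ≈ 9 × 149 × 0.44727 ≈ 599.79 mg.

600 mg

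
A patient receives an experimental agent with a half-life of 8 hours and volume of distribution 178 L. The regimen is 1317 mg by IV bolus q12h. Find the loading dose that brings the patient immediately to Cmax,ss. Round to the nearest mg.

2037 mg

f = (1/2)^(12/8) ≈ 0.353553; accumulation ratio R = 1/(1−f) ≈ 1.54692.
Loading dose to hit Cmax,ss on first dose: D_load = D_maint·R ≈ 1317 × 1.54692 ≈ 2037.29 mg.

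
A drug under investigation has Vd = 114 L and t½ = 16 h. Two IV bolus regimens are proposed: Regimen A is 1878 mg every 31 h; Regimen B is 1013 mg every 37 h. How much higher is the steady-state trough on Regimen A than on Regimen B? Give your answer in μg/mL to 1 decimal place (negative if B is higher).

3.6 μg/mL

Regimen A: f = (1/2)^(31/16) ≈ 0.2611; Cmin,ss = (1878/114)·f/(1−f) ≈ 5.821 μg/mL.
Regimen B: f = (1/2)^(37/16) ≈ 0.2013; Cmin,ss = (1013/114)·f/(1−f) ≈ 2.240 μg/mL.
Difference ≈ 5.821 − 2.240 ≈ 3.581 μg/mL.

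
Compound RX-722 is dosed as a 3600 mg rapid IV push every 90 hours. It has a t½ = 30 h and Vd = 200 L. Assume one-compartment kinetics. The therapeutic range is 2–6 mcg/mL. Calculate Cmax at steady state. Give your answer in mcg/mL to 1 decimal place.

20.6 mcg/mL

τ = 90 h = 3 half-lives, so f = (1/2)^3 = 0.125.
At steady state, R = 1/(1 − 0.125) = 8/7.
Single-dose peak C₀ = D/Vd = 3600/200 = 18 mcg/mL.
Steady-state peak Cmax,ss = C₀·R = 18 × 8/7 ≈ 20.571 mcg/mL.
Peak 20.6 mcg/mL vs MTC 6 mcg/mL: exceeds toxic threshold.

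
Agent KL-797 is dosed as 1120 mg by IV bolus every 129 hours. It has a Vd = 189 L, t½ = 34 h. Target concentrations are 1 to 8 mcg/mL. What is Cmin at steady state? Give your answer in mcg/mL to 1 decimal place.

0.5 mcg/mL

k = ln2/t½ = ln2/34 ≈ 0.020387 h⁻¹; fraction remaining f = e^(−kτ) = e^(−0.020387×129) ≈ 0.0721.
At steady state, accumulation factor R = 1/(1 − e^(−kτ)) ≈ 1.0777.
Each bolus raises the concentration by D/Vd = 1120/189 ≈ 5.926 mcg/mL.
Cmax,ss = C₀/(1 − f) ≈ 5.926/0.9279 ≈ 6.386 mcg/mL.
Steady-state trough Cmin,ss = Cmax,ss·f ≈ 6.386 × 0.0721 ≈ 0.460 mcg/mL.
Trough 0.5 mcg/mL vs MEC 1 mcg/mL: subtherapeutic.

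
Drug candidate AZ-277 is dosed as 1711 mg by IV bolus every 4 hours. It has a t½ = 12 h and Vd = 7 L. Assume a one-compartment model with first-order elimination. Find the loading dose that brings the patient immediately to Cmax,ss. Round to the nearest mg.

f = (1/2)^(4/12) ≈ 0.793701; accumulation ratio R = 1/(1−f) ≈ 4.84733.
Loading dose to hit Cmax,ss on first dose: D_load = D_maint·R ≈ 1711 × 4.84733 ≈ 8293.78 mg.

8294 mg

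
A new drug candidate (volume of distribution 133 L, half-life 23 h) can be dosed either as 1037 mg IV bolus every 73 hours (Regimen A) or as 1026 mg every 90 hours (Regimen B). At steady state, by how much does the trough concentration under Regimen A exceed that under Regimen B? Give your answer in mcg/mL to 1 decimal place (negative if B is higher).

0.4 mcg/mL

Regimen A: f = (1/2)^(73/23) ≈ 0.1108; Cmin,ss = (1037/133)·f/(1−f) ≈ 0.972 mcg/mL.
Regimen B: f = (1/2)^(90/23) ≈ 0.0664; Cmin,ss = (1026/133)·f/(1−f) ≈ 0.549 mcg/mL.
Difference ≈ 0.972 − 0.549 ≈ 0.423 mcg/mL.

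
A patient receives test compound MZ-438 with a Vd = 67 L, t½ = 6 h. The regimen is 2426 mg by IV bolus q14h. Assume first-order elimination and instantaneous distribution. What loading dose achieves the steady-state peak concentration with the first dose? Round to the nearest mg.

3027 mg

f = (1/2)^(14/6) ≈ 0.198425; accumulation ratio R = 1/(1−f) ≈ 1.24754.
Loading dose to hit Cmax,ss on first dose: D_load = D_maint·R ≈ 2426 × 1.24754 ≈ 3026.53 mg.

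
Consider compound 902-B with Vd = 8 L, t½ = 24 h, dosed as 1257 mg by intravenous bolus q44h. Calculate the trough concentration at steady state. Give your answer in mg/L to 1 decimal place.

61.3 mg/L

k = ln2/t½ = ln2/24 ≈ 0.028881 h⁻¹; fraction remaining f = e^(−kτ) = e^(−0.028881×44) ≈ 0.2806.
Accumulation ratio R = 1/(1 − f) ≈ 1/0.7194 ≈ 1.3900.
Each bolus raises the concentration by D/Vd = 1257/8 ≈ 157.125 mg/L.
Steady-state peak Cmax,ss = C₀·R ≈ 157.125 × 1.3900 ≈ 218.404 mg/L.
Steady-state trough Cmin,ss = Cmax,ss·f ≈ 218.404 × 0.2806 ≈ 61.284 mg/L.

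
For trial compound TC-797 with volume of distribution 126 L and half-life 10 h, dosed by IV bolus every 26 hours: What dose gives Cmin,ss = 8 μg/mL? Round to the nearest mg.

τ/t½ = 26/10 ≈ 2.6, so f = (1/2)^(26/10) ≈ 0.164938.
Cmin,ss = (D/Vd)·f/(1−f), so D = Cmin,ss·Vd·(1−f)/f.
D = 8 × 126 × (1−f)/f ≈ 8 × 126 × 5.06288 ≈ 5103.38 mg.

5103 mg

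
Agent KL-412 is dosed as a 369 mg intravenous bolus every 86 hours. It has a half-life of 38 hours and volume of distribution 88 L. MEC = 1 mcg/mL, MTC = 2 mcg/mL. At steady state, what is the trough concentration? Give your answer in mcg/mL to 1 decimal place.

τ/t½ = 86/38 ≈ 2.2632, so fraction remaining f = (1/2)^(86/38) ≈ 0.2083.
At steady state, accumulation factor R = 1/(1 − e^(−kτ)) ≈ 1.2631.
Single-dose peak C₀ = D/Vd = 369/88 ≈ 4.193 mcg/mL.
Steady-state peak Cmax,ss = C₀·R ≈ 4.193 × 1.2631 ≈ 5.296 mcg/mL.
Steady-state trough Cmin,ss = Cmax,ss·f ≈ 5.296 × 0.2083 ≈ 1.103 mcg/mL.
Trough 1.1 mcg/mL vs MEC 1 mcg/mL: adequate.

1.1 mcg/mL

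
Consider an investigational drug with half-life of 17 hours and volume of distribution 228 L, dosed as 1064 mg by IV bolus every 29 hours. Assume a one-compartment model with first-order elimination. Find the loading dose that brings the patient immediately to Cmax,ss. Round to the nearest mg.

f = (1/2)^(29/17) ≈ 0.306534; accumulation ratio R = 1/(1−f) ≈ 1.44203.
Loading dose to hit Cmax,ss on first dose: D_load = D_maint·R ≈ 1064 × 1.44203 ≈ 1534.32 mg.

1534 mg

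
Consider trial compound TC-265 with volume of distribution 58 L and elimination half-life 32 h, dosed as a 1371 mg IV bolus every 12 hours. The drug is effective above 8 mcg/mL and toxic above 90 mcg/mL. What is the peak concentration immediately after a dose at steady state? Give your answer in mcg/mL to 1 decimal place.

103.3 mcg/mL

τ/t½ = 12/32 ≈ 0.375, so fraction remaining f = (1/2)^(12/32) ≈ 0.7711.
At steady state, accumulation factor R = 1/(1 − e^(−kτ)) ≈ 4.3687.
Each bolus raises the concentration by D/Vd = 1371/58 ≈ 23.638 mcg/mL.
Steady-state peak Cmax,ss = C₀·R ≈ 23.638 × 4.3687 ≈ 103.267 mcg/mL.
Peak 103.3 mcg/mL vs MTC 90 mcg/mL: exceeds toxic threshold.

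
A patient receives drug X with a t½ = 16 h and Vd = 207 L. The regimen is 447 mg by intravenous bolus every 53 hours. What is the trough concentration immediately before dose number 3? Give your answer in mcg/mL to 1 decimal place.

f = (1/2)^(τ/t½) = (1/2)^(53/16) ≈ 0.1007.
C₀ = D/Vd = 447/207 ≈ 2.159 mcg/mL.
Before the 3rd dose, 2 doses have been given. Superposition: Cmin = C₀·(f + f²).
≈ 2.159 × (0.1007 + 0.0101) ≈ 2.159 × 0.1108 ≈ 0.239 mcg/mL.

0.2 mcg/mL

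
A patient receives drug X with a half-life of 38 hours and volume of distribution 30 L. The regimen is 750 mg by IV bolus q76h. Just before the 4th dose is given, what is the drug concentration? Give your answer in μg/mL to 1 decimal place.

8.2 μg/mL

f = (1/2)^(τ/t½) = (1/2)^(76/38) ≈ 0.2500.
C₀ = D/Vd = 750/30 ≈ 25.000 μg/mL.
Before the 4th dose, 3 doses have been given. Superposition: Cmin = C₀·(f + f² + … + f^3).
≈ 25.000 × (0.2500 + 0.0625 + 0.0156) ≈ 25.000 × 0.3281 ≈ 8.203 μg/mL.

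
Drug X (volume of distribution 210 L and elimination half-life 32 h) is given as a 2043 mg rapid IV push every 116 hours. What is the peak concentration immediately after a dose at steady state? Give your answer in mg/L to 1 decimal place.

k = ln2/t½ = ln2/32 ≈ 0.021661 h⁻¹; fraction remaining f = e^(−kτ) = e^(−0.021661×116) ≈ 0.0811.
Accumulation ratio R = 1/(1 − f) ≈ 1/0.9189 ≈ 1.0883.
Single-dose peak C₀ = D/Vd = 2043/210 ≈ 9.729 mg/L.
Steady-state peak Cmax,ss = C₀·R ≈ 9.729 × 1.0883 ≈ 10.588 mg/L.

10.6 mg/L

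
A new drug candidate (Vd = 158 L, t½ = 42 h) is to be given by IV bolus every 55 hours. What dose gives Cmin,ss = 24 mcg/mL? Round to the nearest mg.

τ/t½ = 55/42 ≈ 1.3095, so f = (1/2)^(55/42) ≈ 0.403454.
Cmin,ss = (D/Vd)·f/(1−f), so D = Cmin,ss·Vd·(1−f)/f.
D = 24 × 158 × (1−f)/f ≈ 24 × 158 × 1.47860 ≈ 5606.85 mg.

5607 mg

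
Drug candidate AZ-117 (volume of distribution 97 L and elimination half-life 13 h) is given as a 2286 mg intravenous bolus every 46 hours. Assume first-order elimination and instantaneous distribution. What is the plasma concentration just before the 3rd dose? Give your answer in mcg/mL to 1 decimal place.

f = (1/2)^(τ/t½) = (1/2)^(46/13) ≈ 0.0861.
C₀ = D/Vd = 2286/97 ≈ 23.567 mcg/mL.
Before the 3rd dose, 2 doses have been given. Superposition: Cmin = C₀·(f + f²).
≈ 23.567 × (0.0861 + 0.0074) ≈ 23.567 × 0.0935 ≈ 2.204 mcg/mL.

2.2 mcg/mL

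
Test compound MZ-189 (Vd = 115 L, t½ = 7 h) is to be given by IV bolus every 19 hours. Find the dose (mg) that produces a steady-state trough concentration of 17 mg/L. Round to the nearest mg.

τ/t½ = 19/7 ≈ 2.7143, so f = (1/2)^(19/7) ≈ 0.152377.
Cmin,ss = (D/Vd)·f/(1−f), so D = Cmin,ss·Vd·(1−f)/f.
D = 17 × 115 × (1−f)/f ≈ 17 × 115 × 5.56267 ≈ 10875.02 mg.

10875 mg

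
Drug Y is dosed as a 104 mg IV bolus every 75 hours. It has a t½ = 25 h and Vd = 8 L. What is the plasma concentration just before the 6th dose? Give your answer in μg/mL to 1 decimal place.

f = (1/2)^(τ/t½) = (1/2)^(75/25) ≈ 0.1250.
C₀ = D/Vd = 104/8 ≈ 13.000 μg/mL.
Before the 6th dose, 5 doses have been given. Superposition: Cmin = C₀·(f + f² + … + f^5).
≈ 13.000 × (0.1250 + 0.0156 + 0.0020 + 0.0002 + 0.0000) ≈ 13.000 × 0.1428 ≈ 1.856 μg/mL.

1.9 μg/mL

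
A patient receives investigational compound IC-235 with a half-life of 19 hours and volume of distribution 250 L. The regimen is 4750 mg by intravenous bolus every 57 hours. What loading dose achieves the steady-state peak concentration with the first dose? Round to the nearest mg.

f = (1/2)^(57/19) ≈ 0.125000; accumulation ratio R = 1/(1−f) ≈ 1.14286.
Loading dose to hit Cmax,ss on first dose: D_load = D_maint·R ≈ 4750 × 1.14286 ≈ 5428.59 mg.

5429 mg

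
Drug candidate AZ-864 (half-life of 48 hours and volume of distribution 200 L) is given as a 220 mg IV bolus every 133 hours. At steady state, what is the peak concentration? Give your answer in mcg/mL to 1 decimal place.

k = ln2/t½ = ln2/48 ≈ 0.014441 h⁻¹; fraction remaining f = e^(−kτ) = e^(−0.014441×133) ≈ 0.1465.
Accumulation ratio R = 1/(1 − f) ≈ 1/0.8535 ≈ 1.1716.
Each bolus raises the concentration by D/Vd = 220/200 ≈ 1.100 mcg/mL.
Steady-state peak Cmax,ss = C₀·R ≈ 1.100 × 1.1716 ≈ 1.289 mcg/mL.

1.3 mcg/mL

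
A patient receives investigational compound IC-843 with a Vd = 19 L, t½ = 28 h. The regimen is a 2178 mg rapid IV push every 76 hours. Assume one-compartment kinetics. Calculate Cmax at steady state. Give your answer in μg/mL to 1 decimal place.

k = ln2/t½ = ln2/28 ≈ 0.024755 h⁻¹; fraction remaining f = e^(−kτ) = e^(−0.024755×76) ≈ 0.1524.
Accumulation ratio R = 1/(1 − f) ≈ 1/0.8476 ≈ 1.1798.
Single-dose peak C₀ = D/Vd = 2178/19 ≈ 114.632 μg/mL.
Steady-state peak Cmax,ss = C₀·R ≈ 114.632 × 1.1798 ≈ 135.243 μg/mL.

135.2 μg/mL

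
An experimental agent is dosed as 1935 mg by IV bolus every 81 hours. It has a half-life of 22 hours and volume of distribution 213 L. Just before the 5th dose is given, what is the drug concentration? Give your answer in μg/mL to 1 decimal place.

0.8 μg/mL

f = (1/2)^(τ/t½) = (1/2)^(81/22) ≈ 0.0779.
C₀ = D/Vd = 1935/213 ≈ 9.085 μg/mL.
Before the 5th dose, 4 doses have been given. Superposition: Cmin = C₀·(f + f² + … + f^4).
≈ 9.085 × (0.0779 + 0.0061 + 0.0005 + 0.0000) ≈ 9.085 × 0.0845 ≈ 0.768 μg/mL.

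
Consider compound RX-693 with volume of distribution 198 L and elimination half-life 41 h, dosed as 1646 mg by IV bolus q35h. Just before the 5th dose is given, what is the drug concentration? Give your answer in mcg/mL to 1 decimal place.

9.3 mcg/mL

f = (1/2)^(τ/t½) = (1/2)^(35/41) ≈ 0.5534.
C₀ = D/Vd = 1646/198 ≈ 8.313 mcg/mL.
Before the 5th dose, 4 doses have been given. Superposition: Cmin = C₀·(f + f² + … + f^4).
≈ 8.313 × (0.5534 + 0.3063 + 0.1695 + 0.0938) ≈ 8.313 × 1.1230 ≈ 9.335 mcg/mL.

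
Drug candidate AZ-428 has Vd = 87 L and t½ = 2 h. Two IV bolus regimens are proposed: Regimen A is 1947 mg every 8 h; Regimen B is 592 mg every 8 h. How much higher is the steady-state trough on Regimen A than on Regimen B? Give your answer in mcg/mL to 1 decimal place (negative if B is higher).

Regimen A: f = (1/2)^(8/2) ≈ 0.0625; Cmin,ss = (1947/87)·f/(1−f) ≈ 1.492 mcg/mL.
Regimen B: f = (1/2)^(8/2) ≈ 0.0625; Cmin,ss = (592/87)·f/(1−f) ≈ 0.454 mcg/mL.
Difference ≈ 1.492 − 0.454 ≈ 1.038 mcg/mL.

1.0 mcg/mL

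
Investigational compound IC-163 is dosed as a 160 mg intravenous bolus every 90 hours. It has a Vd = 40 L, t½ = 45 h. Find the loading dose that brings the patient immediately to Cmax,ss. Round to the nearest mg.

213 mg

f = (1/2)^(90/45) ≈ 0.250000; accumulation ratio R = 1/(1−f) ≈ 1.33333.
Loading dose to hit Cmax,ss on first dose: D_load = D_maint·R ≈ 160 × 1.33333 ≈ 213.33 mg.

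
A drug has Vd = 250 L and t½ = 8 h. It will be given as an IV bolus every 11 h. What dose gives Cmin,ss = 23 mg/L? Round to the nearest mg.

τ/t½ = 11/8 ≈ 1.375, so f = (1/2)^(11/8) ≈ 0.385553.
Cmin,ss = (D/Vd)·f/(1−f), so D = Cmin,ss·Vd·(1−f)/f.
D = 23 × 250 × (1−f)/f ≈ 23 × 250 × 1.59368 ≈ 9163.66 mg.

9164 mg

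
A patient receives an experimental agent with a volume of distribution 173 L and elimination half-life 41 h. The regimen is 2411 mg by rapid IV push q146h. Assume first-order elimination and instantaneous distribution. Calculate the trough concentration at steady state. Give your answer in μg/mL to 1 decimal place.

1.3 μg/mL

k = ln2/t½ = ln2/41 ≈ 0.016906 h⁻¹; fraction remaining f = e^(−kτ) = e^(−0.016906×146) ≈ 0.0847.
Each bolus raises the concentration by D/Vd = 2411/173 ≈ 13.936 μg/mL.
Steady-state trough Cmin,ss = C₀·f/(1−f) ≈ 13.936 × 0.0847/0.9153 ≈ 1.290 μg/mL.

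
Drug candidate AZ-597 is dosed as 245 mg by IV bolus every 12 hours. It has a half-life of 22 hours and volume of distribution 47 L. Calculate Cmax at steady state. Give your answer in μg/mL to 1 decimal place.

16.6 μg/mL

k = ln2/t½ = ln2/22 ≈ 0.031507 h⁻¹; fraction remaining f = e^(−kτ) = e^(−0.031507×12) ≈ 0.6852.
Accumulation ratio R = 1/(1 − f) ≈ 1/0.3148 ≈ 3.1766.
Single-dose peak C₀ = D/Vd = 245/47 ≈ 5.213 μg/mL.
Steady-state peak Cmax,ss = C₀·R ≈ 5.213 × 3.1766 ≈ 16.560 μg/mL.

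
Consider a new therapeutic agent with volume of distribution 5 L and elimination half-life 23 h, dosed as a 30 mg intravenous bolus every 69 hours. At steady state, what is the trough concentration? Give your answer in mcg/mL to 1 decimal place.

The dosing interval is 3 half-lives, so f = 2^(−3) = 0.125.
At steady state, R = 1/(1 − 0.125) = 8/7.
Single-dose peak C₀ = D/Vd = 30/5 = 6 mcg/mL.
Steady-state peak Cmax,ss = C₀·R = 6 × 8/7 ≈ 6.857 mcg/mL.
Steady-state trough Cmin,ss = Cmax,ss·f ≈ 6.857 × 0.125 ≈ 0.857 mcg/mL.

0.9 mcg/mL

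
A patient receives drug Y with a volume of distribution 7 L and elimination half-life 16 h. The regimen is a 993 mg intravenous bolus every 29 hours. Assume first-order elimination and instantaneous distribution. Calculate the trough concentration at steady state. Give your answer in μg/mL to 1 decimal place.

56.5 μg/mL

Over one 29-h interval, 29/16 ≈ 1.8125 half-lives elapse, leaving f ≈ 0.2847 of each dose.
At steady state, accumulation factor R = 1/(1 − e^(−kτ)) ≈ 1.3980.
Each bolus raises the concentration by D/Vd = 993/7 ≈ 141.857 μg/mL.
Steady-state peak Cmax,ss = C₀·R ≈ 141.857 × 1.3980 ≈ 198.316 μg/mL.
One interval later, Cmin,ss = Cmax,ss·e^(−kτ) ≈ 198.316 × 0.2847 ≈ 56.461 μg/mL.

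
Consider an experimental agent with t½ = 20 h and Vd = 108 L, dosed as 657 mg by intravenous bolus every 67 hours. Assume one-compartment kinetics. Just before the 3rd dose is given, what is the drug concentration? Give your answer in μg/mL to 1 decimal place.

f = (1/2)^(τ/t½) = (1/2)^(67/20) ≈ 0.0981.
C₀ = D/Vd = 657/108 ≈ 6.083 μg/mL.
Before the 3rd dose, 2 doses have been given. Superposition: Cmin = C₀·(f + f²).
≈ 6.083 × (0.0981 + 0.0096) ≈ 6.083 × 0.1077 ≈ 0.655 μg/mL.

0.7 μg/mL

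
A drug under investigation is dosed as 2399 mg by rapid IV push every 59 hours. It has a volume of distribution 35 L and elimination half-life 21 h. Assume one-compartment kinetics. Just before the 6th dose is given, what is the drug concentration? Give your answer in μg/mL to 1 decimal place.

11.4 μg/mL

f = (1/2)^(τ/t½) = (1/2)^(59/21) ≈ 0.1426.
C₀ = D/Vd = 2399/35 ≈ 68.543 μg/mL.
Before the 6th dose, 5 doses have been given. Superposition: Cmin = C₀·(f + f² + … + f^5).
≈ 68.543 × (0.1426 + 0.0203 + 0.0029 + 0.0004 + 0.0001) ≈ 68.543 × 0.1663 ≈ 11.399 μg/mL.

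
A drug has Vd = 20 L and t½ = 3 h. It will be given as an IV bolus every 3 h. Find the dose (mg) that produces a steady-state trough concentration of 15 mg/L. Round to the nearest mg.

300 mg

τ/t½ = 3/3 ≈ 1, so f = (1/2)^(3/3) ≈ 0.500000.
Cmin,ss = (D/Vd)·f/(1−f), so D = Cmin,ss·Vd·(1−f)/f.
D = 15 × 20 × (1−f)/f ≈ 15 × 20 × 1.00000 ≈ 300.00 mg.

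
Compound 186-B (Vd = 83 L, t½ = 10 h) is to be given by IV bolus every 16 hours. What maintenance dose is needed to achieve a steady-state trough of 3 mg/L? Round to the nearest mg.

506 mg

τ/t½ = 16/10 ≈ 1.6, so f = (1/2)^(16/10) ≈ 0.329877.
Cmin,ss = (D/Vd)·f/(1−f), so D = Cmin,ss·Vd·(1−f)/f.
D = 3 × 83 × (1−f)/f ≈ 3 × 83 × 2.03143 ≈ 505.83 mg.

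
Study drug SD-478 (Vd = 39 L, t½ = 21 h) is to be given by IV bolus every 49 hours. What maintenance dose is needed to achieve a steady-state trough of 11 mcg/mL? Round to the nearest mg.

τ/t½ = 49/21 ≈ 2.3333, so f = (1/2)^(49/21) ≈ 0.198425.
Cmin,ss = (D/Vd)·f/(1−f), so D = Cmin,ss·Vd·(1−f)/f.
D = 11 × 39 × (1−f)/f ≈ 11 × 39 × 4.03969 ≈ 1733.03 mg.

1733 mg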